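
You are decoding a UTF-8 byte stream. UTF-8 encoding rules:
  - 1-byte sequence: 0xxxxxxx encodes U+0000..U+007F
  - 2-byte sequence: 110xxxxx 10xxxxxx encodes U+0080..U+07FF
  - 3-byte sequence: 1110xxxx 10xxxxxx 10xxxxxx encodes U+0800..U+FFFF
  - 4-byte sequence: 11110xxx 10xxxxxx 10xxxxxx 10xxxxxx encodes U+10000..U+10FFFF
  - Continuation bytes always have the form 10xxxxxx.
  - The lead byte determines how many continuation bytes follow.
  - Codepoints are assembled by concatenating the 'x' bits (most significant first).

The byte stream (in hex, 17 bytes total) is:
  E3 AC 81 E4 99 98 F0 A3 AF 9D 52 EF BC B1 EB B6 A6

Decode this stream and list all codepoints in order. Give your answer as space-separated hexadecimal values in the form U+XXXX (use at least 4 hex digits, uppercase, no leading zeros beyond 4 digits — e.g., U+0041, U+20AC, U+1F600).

Byte[0]=E3: 3-byte lead, need 2 cont bytes. acc=0x3
Byte[1]=AC: continuation. acc=(acc<<6)|0x2C=0xEC
Byte[2]=81: continuation. acc=(acc<<6)|0x01=0x3B01
Completed: cp=U+3B01 (starts at byte 0)
Byte[3]=E4: 3-byte lead, need 2 cont bytes. acc=0x4
Byte[4]=99: continuation. acc=(acc<<6)|0x19=0x119
Byte[5]=98: continuation. acc=(acc<<6)|0x18=0x4658
Completed: cp=U+4658 (starts at byte 3)
Byte[6]=F0: 4-byte lead, need 3 cont bytes. acc=0x0
Byte[7]=A3: continuation. acc=(acc<<6)|0x23=0x23
Byte[8]=AF: continuation. acc=(acc<<6)|0x2F=0x8EF
Byte[9]=9D: continuation. acc=(acc<<6)|0x1D=0x23BDD
Completed: cp=U+23BDD (starts at byte 6)
Byte[10]=52: 1-byte ASCII. cp=U+0052
Byte[11]=EF: 3-byte lead, need 2 cont bytes. acc=0xF
Byte[12]=BC: continuation. acc=(acc<<6)|0x3C=0x3FC
Byte[13]=B1: continuation. acc=(acc<<6)|0x31=0xFF31
Completed: cp=U+FF31 (starts at byte 11)
Byte[14]=EB: 3-byte lead, need 2 cont bytes. acc=0xB
Byte[15]=B6: continuation. acc=(acc<<6)|0x36=0x2F6
Byte[16]=A6: continuation. acc=(acc<<6)|0x26=0xBDA6
Completed: cp=U+BDA6 (starts at byte 14)

Answer: U+3B01 U+4658 U+23BDD U+0052 U+FF31 U+BDA6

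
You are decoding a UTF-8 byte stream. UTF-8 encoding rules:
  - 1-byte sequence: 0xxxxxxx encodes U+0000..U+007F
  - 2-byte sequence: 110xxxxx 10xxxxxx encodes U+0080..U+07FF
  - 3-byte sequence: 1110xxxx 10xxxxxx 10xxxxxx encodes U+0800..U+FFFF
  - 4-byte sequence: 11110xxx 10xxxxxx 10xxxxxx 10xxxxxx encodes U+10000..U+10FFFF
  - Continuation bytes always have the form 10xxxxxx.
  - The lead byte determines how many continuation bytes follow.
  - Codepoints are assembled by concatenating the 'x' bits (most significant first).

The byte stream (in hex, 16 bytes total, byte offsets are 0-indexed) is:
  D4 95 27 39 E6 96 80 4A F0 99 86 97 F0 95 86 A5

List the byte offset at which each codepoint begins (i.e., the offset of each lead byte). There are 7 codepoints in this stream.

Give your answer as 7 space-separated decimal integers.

Byte[0]=D4: 2-byte lead, need 1 cont bytes. acc=0x14
Byte[1]=95: continuation. acc=(acc<<6)|0x15=0x515
Completed: cp=U+0515 (starts at byte 0)
Byte[2]=27: 1-byte ASCII. cp=U+0027
Byte[3]=39: 1-byte ASCII. cp=U+0039
Byte[4]=E6: 3-byte lead, need 2 cont bytes. acc=0x6
Byte[5]=96: continuation. acc=(acc<<6)|0x16=0x196
Byte[6]=80: continuation. acc=(acc<<6)|0x00=0x6580
Completed: cp=U+6580 (starts at byte 4)
Byte[7]=4A: 1-byte ASCII. cp=U+004A
Byte[8]=F0: 4-byte lead, need 3 cont bytes. acc=0x0
Byte[9]=99: continuation. acc=(acc<<6)|0x19=0x19
Byte[10]=86: continuation. acc=(acc<<6)|0x06=0x646
Byte[11]=97: continuation. acc=(acc<<6)|0x17=0x19197
Completed: cp=U+19197 (starts at byte 8)
Byte[12]=F0: 4-byte lead, need 3 cont bytes. acc=0x0
Byte[13]=95: continuation. acc=(acc<<6)|0x15=0x15
Byte[14]=86: continuation. acc=(acc<<6)|0x06=0x546
Byte[15]=A5: continuation. acc=(acc<<6)|0x25=0x151A5
Completed: cp=U+151A5 (starts at byte 12)

Answer: 0 2 3 4 7 8 12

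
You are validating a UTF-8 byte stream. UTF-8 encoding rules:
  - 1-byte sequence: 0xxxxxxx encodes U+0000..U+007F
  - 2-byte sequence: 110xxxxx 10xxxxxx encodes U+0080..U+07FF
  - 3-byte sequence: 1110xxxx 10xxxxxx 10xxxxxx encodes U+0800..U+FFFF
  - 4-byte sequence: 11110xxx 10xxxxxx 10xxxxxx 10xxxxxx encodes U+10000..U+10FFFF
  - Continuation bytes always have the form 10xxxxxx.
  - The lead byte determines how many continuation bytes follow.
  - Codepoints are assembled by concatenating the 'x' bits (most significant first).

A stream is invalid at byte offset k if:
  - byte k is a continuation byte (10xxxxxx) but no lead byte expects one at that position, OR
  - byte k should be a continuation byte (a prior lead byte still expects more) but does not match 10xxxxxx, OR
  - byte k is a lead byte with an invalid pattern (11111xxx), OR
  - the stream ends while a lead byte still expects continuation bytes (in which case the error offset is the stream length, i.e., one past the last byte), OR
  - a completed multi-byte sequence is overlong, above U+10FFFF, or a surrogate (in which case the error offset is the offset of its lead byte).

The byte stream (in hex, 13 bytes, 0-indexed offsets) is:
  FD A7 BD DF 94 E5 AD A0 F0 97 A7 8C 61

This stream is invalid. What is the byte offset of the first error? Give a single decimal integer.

Answer: 0

Derivation:
Byte[0]=FD: INVALID lead byte (not 0xxx/110x/1110/11110)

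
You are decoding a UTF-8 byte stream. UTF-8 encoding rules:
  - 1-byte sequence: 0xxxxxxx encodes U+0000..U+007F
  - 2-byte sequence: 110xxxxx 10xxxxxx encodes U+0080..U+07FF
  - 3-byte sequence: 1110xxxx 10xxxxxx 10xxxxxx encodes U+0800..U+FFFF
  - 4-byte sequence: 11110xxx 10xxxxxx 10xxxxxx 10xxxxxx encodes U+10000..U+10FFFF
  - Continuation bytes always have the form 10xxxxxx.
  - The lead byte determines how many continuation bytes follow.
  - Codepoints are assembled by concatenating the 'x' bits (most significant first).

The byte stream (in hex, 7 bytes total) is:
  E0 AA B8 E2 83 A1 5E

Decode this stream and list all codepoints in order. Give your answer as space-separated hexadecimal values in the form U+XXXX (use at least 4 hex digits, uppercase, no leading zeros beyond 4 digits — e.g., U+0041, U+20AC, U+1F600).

Byte[0]=E0: 3-byte lead, need 2 cont bytes. acc=0x0
Byte[1]=AA: continuation. acc=(acc<<6)|0x2A=0x2A
Byte[2]=B8: continuation. acc=(acc<<6)|0x38=0xAB8
Completed: cp=U+0AB8 (starts at byte 0)
Byte[3]=E2: 3-byte lead, need 2 cont bytes. acc=0x2
Byte[4]=83: continuation. acc=(acc<<6)|0x03=0x83
Byte[5]=A1: continuation. acc=(acc<<6)|0x21=0x20E1
Completed: cp=U+20E1 (starts at byte 3)
Byte[6]=5E: 1-byte ASCII. cp=U+005E

Answer: U+0AB8 U+20E1 U+005E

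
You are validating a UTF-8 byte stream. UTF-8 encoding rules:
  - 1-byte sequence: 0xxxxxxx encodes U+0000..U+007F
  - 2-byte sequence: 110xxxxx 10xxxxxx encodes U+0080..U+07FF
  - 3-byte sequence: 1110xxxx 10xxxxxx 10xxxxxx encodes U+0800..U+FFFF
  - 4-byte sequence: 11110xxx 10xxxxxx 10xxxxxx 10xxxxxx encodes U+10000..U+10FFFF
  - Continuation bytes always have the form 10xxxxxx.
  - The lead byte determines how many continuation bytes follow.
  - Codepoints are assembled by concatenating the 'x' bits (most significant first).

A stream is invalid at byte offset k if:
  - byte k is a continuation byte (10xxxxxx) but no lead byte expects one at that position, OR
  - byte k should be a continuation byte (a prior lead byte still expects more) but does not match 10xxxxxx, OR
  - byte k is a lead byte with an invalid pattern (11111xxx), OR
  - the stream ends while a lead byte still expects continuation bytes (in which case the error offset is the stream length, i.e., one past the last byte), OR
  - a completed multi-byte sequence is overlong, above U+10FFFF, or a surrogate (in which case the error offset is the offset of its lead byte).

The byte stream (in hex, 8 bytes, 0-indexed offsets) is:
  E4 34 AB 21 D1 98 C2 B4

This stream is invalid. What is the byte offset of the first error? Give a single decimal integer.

Byte[0]=E4: 3-byte lead, need 2 cont bytes. acc=0x4
Byte[1]=34: expected 10xxxxxx continuation. INVALID

Answer: 1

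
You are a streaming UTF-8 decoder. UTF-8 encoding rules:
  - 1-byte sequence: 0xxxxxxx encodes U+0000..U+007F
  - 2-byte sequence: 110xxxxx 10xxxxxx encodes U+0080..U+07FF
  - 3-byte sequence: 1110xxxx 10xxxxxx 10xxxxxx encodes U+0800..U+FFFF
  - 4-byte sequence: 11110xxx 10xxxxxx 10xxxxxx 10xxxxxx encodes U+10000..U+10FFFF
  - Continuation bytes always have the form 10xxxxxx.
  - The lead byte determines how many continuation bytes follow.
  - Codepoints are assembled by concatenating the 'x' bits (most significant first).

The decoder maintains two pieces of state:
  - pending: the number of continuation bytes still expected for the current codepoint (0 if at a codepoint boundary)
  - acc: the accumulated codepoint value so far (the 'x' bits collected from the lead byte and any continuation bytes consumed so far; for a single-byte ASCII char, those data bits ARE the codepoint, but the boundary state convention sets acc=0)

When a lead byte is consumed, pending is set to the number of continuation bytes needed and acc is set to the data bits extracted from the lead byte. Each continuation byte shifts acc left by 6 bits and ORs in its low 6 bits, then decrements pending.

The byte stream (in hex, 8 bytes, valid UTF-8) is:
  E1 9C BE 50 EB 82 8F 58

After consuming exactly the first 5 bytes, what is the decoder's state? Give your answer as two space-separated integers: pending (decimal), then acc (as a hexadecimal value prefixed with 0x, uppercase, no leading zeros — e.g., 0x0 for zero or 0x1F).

Answer: 2 0xB

Derivation:
Byte[0]=E1: 3-byte lead. pending=2, acc=0x1
Byte[1]=9C: continuation. acc=(acc<<6)|0x1C=0x5C, pending=1
Byte[2]=BE: continuation. acc=(acc<<6)|0x3E=0x173E, pending=0
Byte[3]=50: 1-byte. pending=0, acc=0x0
Byte[4]=EB: 3-byte lead. pending=2, acc=0xB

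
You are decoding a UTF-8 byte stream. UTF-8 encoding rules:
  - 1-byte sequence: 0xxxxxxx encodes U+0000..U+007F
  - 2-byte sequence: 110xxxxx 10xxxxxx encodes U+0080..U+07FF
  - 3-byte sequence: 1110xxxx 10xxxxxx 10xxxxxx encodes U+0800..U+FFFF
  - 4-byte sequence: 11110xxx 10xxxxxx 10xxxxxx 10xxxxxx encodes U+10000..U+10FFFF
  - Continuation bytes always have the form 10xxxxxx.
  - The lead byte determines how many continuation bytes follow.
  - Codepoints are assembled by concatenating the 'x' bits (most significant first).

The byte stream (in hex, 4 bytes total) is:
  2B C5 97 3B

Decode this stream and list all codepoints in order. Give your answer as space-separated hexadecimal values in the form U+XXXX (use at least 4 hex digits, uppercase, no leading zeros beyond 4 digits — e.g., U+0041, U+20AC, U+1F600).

Answer: U+002B U+0157 U+003B

Derivation:
Byte[0]=2B: 1-byte ASCII. cp=U+002B
Byte[1]=C5: 2-byte lead, need 1 cont bytes. acc=0x5
Byte[2]=97: continuation. acc=(acc<<6)|0x17=0x157
Completed: cp=U+0157 (starts at byte 1)
Byte[3]=3B: 1-byte ASCII. cp=U+003B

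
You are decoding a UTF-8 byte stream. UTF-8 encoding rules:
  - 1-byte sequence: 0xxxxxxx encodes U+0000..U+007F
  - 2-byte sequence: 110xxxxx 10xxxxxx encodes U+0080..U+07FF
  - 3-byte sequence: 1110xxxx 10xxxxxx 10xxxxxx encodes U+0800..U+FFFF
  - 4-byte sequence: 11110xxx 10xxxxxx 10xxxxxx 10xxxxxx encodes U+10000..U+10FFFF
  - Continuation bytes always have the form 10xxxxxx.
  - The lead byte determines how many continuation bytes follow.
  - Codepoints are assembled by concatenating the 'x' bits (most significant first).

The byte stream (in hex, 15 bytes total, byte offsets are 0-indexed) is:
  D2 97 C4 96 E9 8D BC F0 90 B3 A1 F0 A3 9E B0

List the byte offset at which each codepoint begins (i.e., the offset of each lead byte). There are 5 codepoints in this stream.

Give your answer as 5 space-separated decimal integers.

Byte[0]=D2: 2-byte lead, need 1 cont bytes. acc=0x12
Byte[1]=97: continuation. acc=(acc<<6)|0x17=0x497
Completed: cp=U+0497 (starts at byte 0)
Byte[2]=C4: 2-byte lead, need 1 cont bytes. acc=0x4
Byte[3]=96: continuation. acc=(acc<<6)|0x16=0x116
Completed: cp=U+0116 (starts at byte 2)
Byte[4]=E9: 3-byte lead, need 2 cont bytes. acc=0x9
Byte[5]=8D: continuation. acc=(acc<<6)|0x0D=0x24D
Byte[6]=BC: continuation. acc=(acc<<6)|0x3C=0x937C
Completed: cp=U+937C (starts at byte 4)
Byte[7]=F0: 4-byte lead, need 3 cont bytes. acc=0x0
Byte[8]=90: continuation. acc=(acc<<6)|0x10=0x10
Byte[9]=B3: continuation. acc=(acc<<6)|0x33=0x433
Byte[10]=A1: continuation. acc=(acc<<6)|0x21=0x10CE1
Completed: cp=U+10CE1 (starts at byte 7)
Byte[11]=F0: 4-byte lead, need 3 cont bytes. acc=0x0
Byte[12]=A3: continuation. acc=(acc<<6)|0x23=0x23
Byte[13]=9E: continuation. acc=(acc<<6)|0x1E=0x8DE
Byte[14]=B0: continuation. acc=(acc<<6)|0x30=0x237B0
Completed: cp=U+237B0 (starts at byte 11)

Answer: 0 2 4 7 11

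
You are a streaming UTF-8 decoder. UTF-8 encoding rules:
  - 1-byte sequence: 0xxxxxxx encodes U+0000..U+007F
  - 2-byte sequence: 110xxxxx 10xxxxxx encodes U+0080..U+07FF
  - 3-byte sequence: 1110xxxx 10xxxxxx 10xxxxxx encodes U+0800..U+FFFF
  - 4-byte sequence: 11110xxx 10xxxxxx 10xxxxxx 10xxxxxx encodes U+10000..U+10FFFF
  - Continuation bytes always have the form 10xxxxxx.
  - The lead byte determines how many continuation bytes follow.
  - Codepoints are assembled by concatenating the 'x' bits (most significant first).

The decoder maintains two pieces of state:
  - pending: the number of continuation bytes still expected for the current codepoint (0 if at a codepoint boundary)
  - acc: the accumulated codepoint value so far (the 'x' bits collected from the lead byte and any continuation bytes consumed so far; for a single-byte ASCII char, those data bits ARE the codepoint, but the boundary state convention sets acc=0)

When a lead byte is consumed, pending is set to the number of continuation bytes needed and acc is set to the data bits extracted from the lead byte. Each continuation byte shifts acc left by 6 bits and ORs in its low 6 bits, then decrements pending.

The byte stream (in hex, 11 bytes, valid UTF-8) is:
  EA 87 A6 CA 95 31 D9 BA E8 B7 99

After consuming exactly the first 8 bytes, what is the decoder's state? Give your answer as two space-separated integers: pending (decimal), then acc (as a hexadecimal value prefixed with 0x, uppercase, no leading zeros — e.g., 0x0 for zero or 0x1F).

Byte[0]=EA: 3-byte lead. pending=2, acc=0xA
Byte[1]=87: continuation. acc=(acc<<6)|0x07=0x287, pending=1
Byte[2]=A6: continuation. acc=(acc<<6)|0x26=0xA1E6, pending=0
Byte[3]=CA: 2-byte lead. pending=1, acc=0xA
Byte[4]=95: continuation. acc=(acc<<6)|0x15=0x295, pending=0
Byte[5]=31: 1-byte. pending=0, acc=0x0
Byte[6]=D9: 2-byte lead. pending=1, acc=0x19
Byte[7]=BA: continuation. acc=(acc<<6)|0x3A=0x67A, pending=0

Answer: 0 0x67A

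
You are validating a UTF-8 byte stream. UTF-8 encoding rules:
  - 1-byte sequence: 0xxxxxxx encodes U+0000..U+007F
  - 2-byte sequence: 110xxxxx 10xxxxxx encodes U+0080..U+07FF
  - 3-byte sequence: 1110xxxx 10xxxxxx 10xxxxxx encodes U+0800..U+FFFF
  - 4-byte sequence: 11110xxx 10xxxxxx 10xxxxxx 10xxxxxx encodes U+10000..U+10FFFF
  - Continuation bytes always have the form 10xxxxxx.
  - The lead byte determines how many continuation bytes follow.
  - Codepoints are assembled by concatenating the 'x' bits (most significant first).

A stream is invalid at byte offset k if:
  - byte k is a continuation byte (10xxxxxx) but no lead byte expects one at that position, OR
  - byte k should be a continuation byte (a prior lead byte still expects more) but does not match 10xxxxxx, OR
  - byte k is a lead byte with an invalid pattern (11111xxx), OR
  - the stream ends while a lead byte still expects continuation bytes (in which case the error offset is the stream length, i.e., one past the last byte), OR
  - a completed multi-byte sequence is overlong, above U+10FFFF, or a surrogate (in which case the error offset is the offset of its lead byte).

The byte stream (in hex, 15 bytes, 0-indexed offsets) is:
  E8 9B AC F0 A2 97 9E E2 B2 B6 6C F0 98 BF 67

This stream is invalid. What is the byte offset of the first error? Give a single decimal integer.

Byte[0]=E8: 3-byte lead, need 2 cont bytes. acc=0x8
Byte[1]=9B: continuation. acc=(acc<<6)|0x1B=0x21B
Byte[2]=AC: continuation. acc=(acc<<6)|0x2C=0x86EC
Completed: cp=U+86EC (starts at byte 0)
Byte[3]=F0: 4-byte lead, need 3 cont bytes. acc=0x0
Byte[4]=A2: continuation. acc=(acc<<6)|0x22=0x22
Byte[5]=97: continuation. acc=(acc<<6)|0x17=0x897
Byte[6]=9E: continuation. acc=(acc<<6)|0x1E=0x225DE
Completed: cp=U+225DE (starts at byte 3)
Byte[7]=E2: 3-byte lead, need 2 cont bytes. acc=0x2
Byte[8]=B2: continuation. acc=(acc<<6)|0x32=0xB2
Byte[9]=B6: continuation. acc=(acc<<6)|0x36=0x2CB6
Completed: cp=U+2CB6 (starts at byte 7)
Byte[10]=6C: 1-byte ASCII. cp=U+006C
Byte[11]=F0: 4-byte lead, need 3 cont bytes. acc=0x0
Byte[12]=98: continuation. acc=(acc<<6)|0x18=0x18
Byte[13]=BF: continuation. acc=(acc<<6)|0x3F=0x63F
Byte[14]=67: expected 10xxxxxx continuation. INVALID

Answer: 14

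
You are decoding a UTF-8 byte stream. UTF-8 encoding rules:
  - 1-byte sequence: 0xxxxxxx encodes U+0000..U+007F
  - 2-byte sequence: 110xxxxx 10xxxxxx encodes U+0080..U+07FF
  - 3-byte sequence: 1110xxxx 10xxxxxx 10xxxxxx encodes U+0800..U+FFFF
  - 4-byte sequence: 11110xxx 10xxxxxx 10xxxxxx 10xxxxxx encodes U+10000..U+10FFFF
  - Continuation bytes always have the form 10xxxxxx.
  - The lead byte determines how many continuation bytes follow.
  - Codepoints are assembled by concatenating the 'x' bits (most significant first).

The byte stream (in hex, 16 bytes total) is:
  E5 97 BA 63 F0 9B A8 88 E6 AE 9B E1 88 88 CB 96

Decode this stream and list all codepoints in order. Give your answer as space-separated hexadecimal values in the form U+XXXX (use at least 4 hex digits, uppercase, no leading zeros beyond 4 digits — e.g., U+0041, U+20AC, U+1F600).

Byte[0]=E5: 3-byte lead, need 2 cont bytes. acc=0x5
Byte[1]=97: continuation. acc=(acc<<6)|0x17=0x157
Byte[2]=BA: continuation. acc=(acc<<6)|0x3A=0x55FA
Completed: cp=U+55FA (starts at byte 0)
Byte[3]=63: 1-byte ASCII. cp=U+0063
Byte[4]=F0: 4-byte lead, need 3 cont bytes. acc=0x0
Byte[5]=9B: continuation. acc=(acc<<6)|0x1B=0x1B
Byte[6]=A8: continuation. acc=(acc<<6)|0x28=0x6E8
Byte[7]=88: continuation. acc=(acc<<6)|0x08=0x1BA08
Completed: cp=U+1BA08 (starts at byte 4)
Byte[8]=E6: 3-byte lead, need 2 cont bytes. acc=0x6
Byte[9]=AE: continuation. acc=(acc<<6)|0x2E=0x1AE
Byte[10]=9B: continuation. acc=(acc<<6)|0x1B=0x6B9B
Completed: cp=U+6B9B (starts at byte 8)
Byte[11]=E1: 3-byte lead, need 2 cont bytes. acc=0x1
Byte[12]=88: continuation. acc=(acc<<6)|0x08=0x48
Byte[13]=88: continuation. acc=(acc<<6)|0x08=0x1208
Completed: cp=U+1208 (starts at byte 11)
Byte[14]=CB: 2-byte lead, need 1 cont bytes. acc=0xB
Byte[15]=96: continuation. acc=(acc<<6)|0x16=0x2D6
Completed: cp=U+02D6 (starts at byte 14)

Answer: U+55FA U+0063 U+1BA08 U+6B9B U+1208 U+02D6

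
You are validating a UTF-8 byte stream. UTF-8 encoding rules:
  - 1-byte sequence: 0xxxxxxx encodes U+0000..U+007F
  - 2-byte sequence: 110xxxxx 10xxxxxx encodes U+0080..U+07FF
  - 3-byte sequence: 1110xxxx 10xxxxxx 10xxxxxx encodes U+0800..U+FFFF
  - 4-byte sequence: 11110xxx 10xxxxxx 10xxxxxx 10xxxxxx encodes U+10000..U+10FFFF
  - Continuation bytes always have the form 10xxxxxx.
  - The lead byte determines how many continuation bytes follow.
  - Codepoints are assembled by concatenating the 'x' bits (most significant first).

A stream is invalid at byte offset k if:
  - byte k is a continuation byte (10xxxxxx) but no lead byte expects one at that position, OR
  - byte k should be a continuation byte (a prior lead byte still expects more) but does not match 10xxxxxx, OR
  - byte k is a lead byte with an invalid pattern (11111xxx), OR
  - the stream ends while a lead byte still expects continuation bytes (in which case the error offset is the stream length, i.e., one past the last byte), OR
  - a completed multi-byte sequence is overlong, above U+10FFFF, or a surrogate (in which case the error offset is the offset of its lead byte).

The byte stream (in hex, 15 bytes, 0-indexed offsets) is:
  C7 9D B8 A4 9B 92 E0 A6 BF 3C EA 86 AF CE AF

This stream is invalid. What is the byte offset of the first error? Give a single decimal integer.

Byte[0]=C7: 2-byte lead, need 1 cont bytes. acc=0x7
Byte[1]=9D: continuation. acc=(acc<<6)|0x1D=0x1DD
Completed: cp=U+01DD (starts at byte 0)
Byte[2]=B8: INVALID lead byte (not 0xxx/110x/1110/11110)

Answer: 2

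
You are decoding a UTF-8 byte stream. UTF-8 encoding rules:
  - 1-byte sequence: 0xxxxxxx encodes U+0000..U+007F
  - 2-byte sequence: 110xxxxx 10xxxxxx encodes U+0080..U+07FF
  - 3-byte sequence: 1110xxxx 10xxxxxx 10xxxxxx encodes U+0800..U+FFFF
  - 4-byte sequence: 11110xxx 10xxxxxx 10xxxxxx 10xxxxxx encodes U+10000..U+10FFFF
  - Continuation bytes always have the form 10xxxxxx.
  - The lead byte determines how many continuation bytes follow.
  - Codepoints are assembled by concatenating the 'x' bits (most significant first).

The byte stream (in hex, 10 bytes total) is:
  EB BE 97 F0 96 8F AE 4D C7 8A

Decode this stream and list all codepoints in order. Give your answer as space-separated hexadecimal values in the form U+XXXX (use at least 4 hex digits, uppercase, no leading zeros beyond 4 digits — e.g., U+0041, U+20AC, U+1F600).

Answer: U+BF97 U+163EE U+004D U+01CA

Derivation:
Byte[0]=EB: 3-byte lead, need 2 cont bytes. acc=0xB
Byte[1]=BE: continuation. acc=(acc<<6)|0x3E=0x2FE
Byte[2]=97: continuation. acc=(acc<<6)|0x17=0xBF97
Completed: cp=U+BF97 (starts at byte 0)
Byte[3]=F0: 4-byte lead, need 3 cont bytes. acc=0x0
Byte[4]=96: continuation. acc=(acc<<6)|0x16=0x16
Byte[5]=8F: continuation. acc=(acc<<6)|0x0F=0x58F
Byte[6]=AE: continuation. acc=(acc<<6)|0x2E=0x163EE
Completed: cp=U+163EE (starts at byte 3)
Byte[7]=4D: 1-byte ASCII. cp=U+004D
Byte[8]=C7: 2-byte lead, need 1 cont bytes. acc=0x7
Byte[9]=8A: continuation. acc=(acc<<6)|0x0A=0x1CA
Completed: cp=U+01CA (starts at byte 8)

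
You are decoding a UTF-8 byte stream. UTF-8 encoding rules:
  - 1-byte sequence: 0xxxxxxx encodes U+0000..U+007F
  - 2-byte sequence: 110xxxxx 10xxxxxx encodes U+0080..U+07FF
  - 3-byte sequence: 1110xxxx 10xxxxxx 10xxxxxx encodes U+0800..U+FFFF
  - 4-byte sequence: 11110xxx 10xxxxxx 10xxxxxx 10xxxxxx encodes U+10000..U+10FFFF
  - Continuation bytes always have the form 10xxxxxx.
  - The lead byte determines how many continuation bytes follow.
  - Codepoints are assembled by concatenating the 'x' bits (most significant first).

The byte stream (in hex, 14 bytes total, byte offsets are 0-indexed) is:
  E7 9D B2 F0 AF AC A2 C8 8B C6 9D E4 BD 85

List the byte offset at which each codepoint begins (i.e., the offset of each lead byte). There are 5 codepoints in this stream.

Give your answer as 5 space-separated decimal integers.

Byte[0]=E7: 3-byte lead, need 2 cont bytes. acc=0x7
Byte[1]=9D: continuation. acc=(acc<<6)|0x1D=0x1DD
Byte[2]=B2: continuation. acc=(acc<<6)|0x32=0x7772
Completed: cp=U+7772 (starts at byte 0)
Byte[3]=F0: 4-byte lead, need 3 cont bytes. acc=0x0
Byte[4]=AF: continuation. acc=(acc<<6)|0x2F=0x2F
Byte[5]=AC: continuation. acc=(acc<<6)|0x2C=0xBEC
Byte[6]=A2: continuation. acc=(acc<<6)|0x22=0x2FB22
Completed: cp=U+2FB22 (starts at byte 3)
Byte[7]=C8: 2-byte lead, need 1 cont bytes. acc=0x8
Byte[8]=8B: continuation. acc=(acc<<6)|0x0B=0x20B
Completed: cp=U+020B (starts at byte 7)
Byte[9]=C6: 2-byte lead, need 1 cont bytes. acc=0x6
Byte[10]=9D: continuation. acc=(acc<<6)|0x1D=0x19D
Completed: cp=U+019D (starts at byte 9)
Byte[11]=E4: 3-byte lead, need 2 cont bytes. acc=0x4
Byte[12]=BD: continuation. acc=(acc<<6)|0x3D=0x13D
Byte[13]=85: continuation. acc=(acc<<6)|0x05=0x4F45
Completed: cp=U+4F45 (starts at byte 11)

Answer: 0 3 7 9 11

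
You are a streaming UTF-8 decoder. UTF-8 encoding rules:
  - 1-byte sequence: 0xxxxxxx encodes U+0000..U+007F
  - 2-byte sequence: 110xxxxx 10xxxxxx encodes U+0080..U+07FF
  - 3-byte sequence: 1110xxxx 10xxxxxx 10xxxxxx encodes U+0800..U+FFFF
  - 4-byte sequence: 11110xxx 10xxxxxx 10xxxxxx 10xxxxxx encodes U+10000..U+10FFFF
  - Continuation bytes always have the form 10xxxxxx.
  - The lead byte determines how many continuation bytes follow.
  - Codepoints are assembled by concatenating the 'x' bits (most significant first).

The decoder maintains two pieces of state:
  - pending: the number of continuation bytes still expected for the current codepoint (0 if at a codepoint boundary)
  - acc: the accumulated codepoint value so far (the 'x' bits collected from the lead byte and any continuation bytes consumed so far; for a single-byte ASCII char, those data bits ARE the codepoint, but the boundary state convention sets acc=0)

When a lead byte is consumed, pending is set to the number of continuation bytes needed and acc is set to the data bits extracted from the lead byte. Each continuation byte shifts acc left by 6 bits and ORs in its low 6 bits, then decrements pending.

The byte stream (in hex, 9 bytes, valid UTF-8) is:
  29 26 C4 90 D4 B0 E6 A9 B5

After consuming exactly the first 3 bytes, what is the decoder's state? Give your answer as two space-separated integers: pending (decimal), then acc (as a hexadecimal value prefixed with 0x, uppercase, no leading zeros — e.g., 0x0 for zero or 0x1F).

Byte[0]=29: 1-byte. pending=0, acc=0x0
Byte[1]=26: 1-byte. pending=0, acc=0x0
Byte[2]=C4: 2-byte lead. pending=1, acc=0x4

Answer: 1 0x4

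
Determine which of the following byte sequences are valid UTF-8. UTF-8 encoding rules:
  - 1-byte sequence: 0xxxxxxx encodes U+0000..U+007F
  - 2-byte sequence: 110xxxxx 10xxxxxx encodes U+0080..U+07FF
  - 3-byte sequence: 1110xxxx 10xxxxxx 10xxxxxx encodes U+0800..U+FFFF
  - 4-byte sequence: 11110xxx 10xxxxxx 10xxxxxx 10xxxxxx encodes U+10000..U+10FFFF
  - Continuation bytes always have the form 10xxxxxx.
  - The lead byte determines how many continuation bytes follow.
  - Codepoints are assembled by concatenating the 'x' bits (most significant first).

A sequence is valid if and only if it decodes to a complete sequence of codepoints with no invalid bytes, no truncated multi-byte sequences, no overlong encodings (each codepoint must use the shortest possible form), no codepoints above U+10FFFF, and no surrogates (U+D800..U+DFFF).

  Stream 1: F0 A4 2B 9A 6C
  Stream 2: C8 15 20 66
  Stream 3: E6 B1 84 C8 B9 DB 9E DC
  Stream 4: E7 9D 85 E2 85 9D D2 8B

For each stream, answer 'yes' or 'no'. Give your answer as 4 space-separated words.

Answer: no no no yes

Derivation:
Stream 1: error at byte offset 2. INVALID
Stream 2: error at byte offset 1. INVALID
Stream 3: error at byte offset 8. INVALID
Stream 4: decodes cleanly. VALID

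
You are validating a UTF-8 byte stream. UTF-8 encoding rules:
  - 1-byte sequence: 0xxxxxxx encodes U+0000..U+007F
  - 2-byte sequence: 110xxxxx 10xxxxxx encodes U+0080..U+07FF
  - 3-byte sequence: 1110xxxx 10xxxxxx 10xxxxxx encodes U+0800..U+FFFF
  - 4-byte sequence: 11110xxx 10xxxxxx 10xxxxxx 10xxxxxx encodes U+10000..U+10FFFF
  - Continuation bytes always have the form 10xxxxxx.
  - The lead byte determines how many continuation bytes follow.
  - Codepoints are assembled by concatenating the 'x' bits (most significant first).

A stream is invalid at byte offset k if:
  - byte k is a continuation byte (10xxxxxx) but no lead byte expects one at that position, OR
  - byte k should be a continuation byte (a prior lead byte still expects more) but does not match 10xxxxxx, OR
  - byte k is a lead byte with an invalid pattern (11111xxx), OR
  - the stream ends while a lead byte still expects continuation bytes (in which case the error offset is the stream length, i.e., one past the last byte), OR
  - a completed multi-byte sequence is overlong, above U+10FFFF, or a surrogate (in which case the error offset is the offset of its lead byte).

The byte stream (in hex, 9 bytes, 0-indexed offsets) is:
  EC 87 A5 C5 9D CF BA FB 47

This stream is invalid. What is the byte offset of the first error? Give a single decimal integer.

Answer: 7

Derivation:
Byte[0]=EC: 3-byte lead, need 2 cont bytes. acc=0xC
Byte[1]=87: continuation. acc=(acc<<6)|0x07=0x307
Byte[2]=A5: continuation. acc=(acc<<6)|0x25=0xC1E5
Completed: cp=U+C1E5 (starts at byte 0)
Byte[3]=C5: 2-byte lead, need 1 cont bytes. acc=0x5
Byte[4]=9D: continuation. acc=(acc<<6)|0x1D=0x15D
Completed: cp=U+015D (starts at byte 3)
Byte[5]=CF: 2-byte lead, need 1 cont bytes. acc=0xF
Byte[6]=BA: continuation. acc=(acc<<6)|0x3A=0x3FA
Completed: cp=U+03FA (starts at byte 5)
Byte[7]=FB: INVALID lead byte (not 0xxx/110x/1110/11110)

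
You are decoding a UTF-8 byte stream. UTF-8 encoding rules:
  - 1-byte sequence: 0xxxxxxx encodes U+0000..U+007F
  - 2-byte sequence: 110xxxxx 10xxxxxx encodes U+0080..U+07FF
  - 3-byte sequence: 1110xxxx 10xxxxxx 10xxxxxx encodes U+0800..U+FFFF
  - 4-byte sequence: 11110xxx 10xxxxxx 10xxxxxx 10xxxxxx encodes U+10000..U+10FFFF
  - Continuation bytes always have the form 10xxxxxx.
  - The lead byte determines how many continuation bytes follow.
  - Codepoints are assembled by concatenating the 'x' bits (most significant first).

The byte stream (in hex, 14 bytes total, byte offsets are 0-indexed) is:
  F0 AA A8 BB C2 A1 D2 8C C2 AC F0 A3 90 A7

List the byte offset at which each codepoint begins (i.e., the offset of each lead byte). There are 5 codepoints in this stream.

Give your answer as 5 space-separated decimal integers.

Answer: 0 4 6 8 10

Derivation:
Byte[0]=F0: 4-byte lead, need 3 cont bytes. acc=0x0
Byte[1]=AA: continuation. acc=(acc<<6)|0x2A=0x2A
Byte[2]=A8: continuation. acc=(acc<<6)|0x28=0xAA8
Byte[3]=BB: continuation. acc=(acc<<6)|0x3B=0x2AA3B
Completed: cp=U+2AA3B (starts at byte 0)
Byte[4]=C2: 2-byte lead, need 1 cont bytes. acc=0x2
Byte[5]=A1: continuation. acc=(acc<<6)|0x21=0xA1
Completed: cp=U+00A1 (starts at byte 4)
Byte[6]=D2: 2-byte lead, need 1 cont bytes. acc=0x12
Byte[7]=8C: continuation. acc=(acc<<6)|0x0C=0x48C
Completed: cp=U+048C (starts at byte 6)
Byte[8]=C2: 2-byte lead, need 1 cont bytes. acc=0x2
Byte[9]=AC: continuation. acc=(acc<<6)|0x2C=0xAC
Completed: cp=U+00AC (starts at byte 8)
Byte[10]=F0: 4-byte lead, need 3 cont bytes. acc=0x0
Byte[11]=A3: continuation. acc=(acc<<6)|0x23=0x23
Byte[12]=90: continuation. acc=(acc<<6)|0x10=0x8D0
Byte[13]=A7: continuation. acc=(acc<<6)|0x27=0x23427
Completed: cp=U+23427 (starts at byte 10)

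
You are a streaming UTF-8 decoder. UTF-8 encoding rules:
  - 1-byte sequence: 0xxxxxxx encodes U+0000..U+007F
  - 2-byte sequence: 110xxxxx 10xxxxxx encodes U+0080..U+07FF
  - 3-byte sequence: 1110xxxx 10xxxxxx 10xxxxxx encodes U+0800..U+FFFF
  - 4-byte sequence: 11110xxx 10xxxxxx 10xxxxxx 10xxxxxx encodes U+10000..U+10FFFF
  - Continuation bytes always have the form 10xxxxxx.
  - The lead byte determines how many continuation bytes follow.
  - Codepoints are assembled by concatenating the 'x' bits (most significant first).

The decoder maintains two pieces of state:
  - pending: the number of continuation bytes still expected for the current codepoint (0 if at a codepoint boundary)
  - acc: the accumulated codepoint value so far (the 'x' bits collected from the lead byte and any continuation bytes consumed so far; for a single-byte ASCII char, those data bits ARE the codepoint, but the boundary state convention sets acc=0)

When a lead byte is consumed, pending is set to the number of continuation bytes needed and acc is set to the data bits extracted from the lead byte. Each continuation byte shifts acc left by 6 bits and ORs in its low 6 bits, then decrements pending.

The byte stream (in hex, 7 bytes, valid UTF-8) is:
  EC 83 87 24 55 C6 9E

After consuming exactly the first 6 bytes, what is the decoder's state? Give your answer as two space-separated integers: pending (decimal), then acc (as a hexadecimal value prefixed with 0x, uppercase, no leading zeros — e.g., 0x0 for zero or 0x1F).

Byte[0]=EC: 3-byte lead. pending=2, acc=0xC
Byte[1]=83: continuation. acc=(acc<<6)|0x03=0x303, pending=1
Byte[2]=87: continuation. acc=(acc<<6)|0x07=0xC0C7, pending=0
Byte[3]=24: 1-byte. pending=0, acc=0x0
Byte[4]=55: 1-byte. pending=0, acc=0x0
Byte[5]=C6: 2-byte lead. pending=1, acc=0x6

Answer: 1 0x6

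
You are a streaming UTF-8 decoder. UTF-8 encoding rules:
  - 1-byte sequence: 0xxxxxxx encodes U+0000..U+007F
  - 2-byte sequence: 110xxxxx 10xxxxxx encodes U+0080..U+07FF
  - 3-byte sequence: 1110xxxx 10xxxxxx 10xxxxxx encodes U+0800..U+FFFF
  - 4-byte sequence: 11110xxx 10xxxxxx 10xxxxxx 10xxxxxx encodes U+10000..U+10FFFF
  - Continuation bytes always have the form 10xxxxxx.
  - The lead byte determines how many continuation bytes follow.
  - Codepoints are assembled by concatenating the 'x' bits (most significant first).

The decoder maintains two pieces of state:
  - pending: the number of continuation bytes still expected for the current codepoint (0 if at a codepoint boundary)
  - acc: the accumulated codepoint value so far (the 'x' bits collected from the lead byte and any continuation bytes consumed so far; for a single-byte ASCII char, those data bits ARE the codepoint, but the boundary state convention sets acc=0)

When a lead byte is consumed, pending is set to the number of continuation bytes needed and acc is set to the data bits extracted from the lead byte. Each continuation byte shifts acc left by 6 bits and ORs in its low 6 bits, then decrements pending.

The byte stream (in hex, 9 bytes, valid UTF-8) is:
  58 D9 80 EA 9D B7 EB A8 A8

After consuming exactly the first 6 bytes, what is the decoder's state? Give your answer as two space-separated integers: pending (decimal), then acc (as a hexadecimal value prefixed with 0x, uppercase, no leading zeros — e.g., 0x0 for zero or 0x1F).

Byte[0]=58: 1-byte. pending=0, acc=0x0
Byte[1]=D9: 2-byte lead. pending=1, acc=0x19
Byte[2]=80: continuation. acc=(acc<<6)|0x00=0x640, pending=0
Byte[3]=EA: 3-byte lead. pending=2, acc=0xA
Byte[4]=9D: continuation. acc=(acc<<6)|0x1D=0x29D, pending=1
Byte[5]=B7: continuation. acc=(acc<<6)|0x37=0xA777, pending=0

Answer: 0 0xA777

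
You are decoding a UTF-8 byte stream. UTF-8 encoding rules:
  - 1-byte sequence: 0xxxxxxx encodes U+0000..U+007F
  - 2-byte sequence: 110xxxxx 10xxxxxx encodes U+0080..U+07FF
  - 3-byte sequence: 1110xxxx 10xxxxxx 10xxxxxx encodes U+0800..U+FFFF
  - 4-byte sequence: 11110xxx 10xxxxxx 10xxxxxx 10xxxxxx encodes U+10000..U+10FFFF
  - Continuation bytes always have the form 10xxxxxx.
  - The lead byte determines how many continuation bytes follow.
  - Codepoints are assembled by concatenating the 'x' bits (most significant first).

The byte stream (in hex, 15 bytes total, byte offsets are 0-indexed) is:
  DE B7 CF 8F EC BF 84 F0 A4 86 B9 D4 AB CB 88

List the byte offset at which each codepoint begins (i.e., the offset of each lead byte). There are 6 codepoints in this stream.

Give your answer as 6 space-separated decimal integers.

Byte[0]=DE: 2-byte lead, need 1 cont bytes. acc=0x1E
Byte[1]=B7: continuation. acc=(acc<<6)|0x37=0x7B7
Completed: cp=U+07B7 (starts at byte 0)
Byte[2]=CF: 2-byte lead, need 1 cont bytes. acc=0xF
Byte[3]=8F: continuation. acc=(acc<<6)|0x0F=0x3CF
Completed: cp=U+03CF (starts at byte 2)
Byte[4]=EC: 3-byte lead, need 2 cont bytes. acc=0xC
Byte[5]=BF: continuation. acc=(acc<<6)|0x3F=0x33F
Byte[6]=84: continuation. acc=(acc<<6)|0x04=0xCFC4
Completed: cp=U+CFC4 (starts at byte 4)
Byte[7]=F0: 4-byte lead, need 3 cont bytes. acc=0x0
Byte[8]=A4: continuation. acc=(acc<<6)|0x24=0x24
Byte[9]=86: continuation. acc=(acc<<6)|0x06=0x906
Byte[10]=B9: continuation. acc=(acc<<6)|0x39=0x241B9
Completed: cp=U+241B9 (starts at byte 7)
Byte[11]=D4: 2-byte lead, need 1 cont bytes. acc=0x14
Byte[12]=AB: continuation. acc=(acc<<6)|0x2B=0x52B
Completed: cp=U+052B (starts at byte 11)
Byte[13]=CB: 2-byte lead, need 1 cont bytes. acc=0xB
Byte[14]=88: continuation. acc=(acc<<6)|0x08=0x2C8
Completed: cp=U+02C8 (starts at byte 13)

Answer: 0 2 4 7 11 13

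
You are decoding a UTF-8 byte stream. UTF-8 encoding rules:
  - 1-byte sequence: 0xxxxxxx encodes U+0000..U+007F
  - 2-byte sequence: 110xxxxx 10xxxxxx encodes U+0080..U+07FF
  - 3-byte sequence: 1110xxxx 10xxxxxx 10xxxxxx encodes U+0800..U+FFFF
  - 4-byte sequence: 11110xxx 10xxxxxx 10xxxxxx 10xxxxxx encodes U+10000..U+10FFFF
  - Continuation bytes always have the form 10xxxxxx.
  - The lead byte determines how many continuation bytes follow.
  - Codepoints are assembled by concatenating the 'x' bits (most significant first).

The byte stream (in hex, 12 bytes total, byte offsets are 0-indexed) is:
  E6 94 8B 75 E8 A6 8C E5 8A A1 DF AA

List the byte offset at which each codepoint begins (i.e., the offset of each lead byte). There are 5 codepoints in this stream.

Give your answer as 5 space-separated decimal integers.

Answer: 0 3 4 7 10

Derivation:
Byte[0]=E6: 3-byte lead, need 2 cont bytes. acc=0x6
Byte[1]=94: continuation. acc=(acc<<6)|0x14=0x194
Byte[2]=8B: continuation. acc=(acc<<6)|0x0B=0x650B
Completed: cp=U+650B (starts at byte 0)
Byte[3]=75: 1-byte ASCII. cp=U+0075
Byte[4]=E8: 3-byte lead, need 2 cont bytes. acc=0x8
Byte[5]=A6: continuation. acc=(acc<<6)|0x26=0x226
Byte[6]=8C: continuation. acc=(acc<<6)|0x0C=0x898C
Completed: cp=U+898C (starts at byte 4)
Byte[7]=E5: 3-byte lead, need 2 cont bytes. acc=0x5
Byte[8]=8A: continuation. acc=(acc<<6)|0x0A=0x14A
Byte[9]=A1: continuation. acc=(acc<<6)|0x21=0x52A1
Completed: cp=U+52A1 (starts at byte 7)
Byte[10]=DF: 2-byte lead, need 1 cont bytes. acc=0x1F
Byte[11]=AA: continuation. acc=(acc<<6)|0x2A=0x7EA
Completed: cp=U+07EA (starts at byte 10)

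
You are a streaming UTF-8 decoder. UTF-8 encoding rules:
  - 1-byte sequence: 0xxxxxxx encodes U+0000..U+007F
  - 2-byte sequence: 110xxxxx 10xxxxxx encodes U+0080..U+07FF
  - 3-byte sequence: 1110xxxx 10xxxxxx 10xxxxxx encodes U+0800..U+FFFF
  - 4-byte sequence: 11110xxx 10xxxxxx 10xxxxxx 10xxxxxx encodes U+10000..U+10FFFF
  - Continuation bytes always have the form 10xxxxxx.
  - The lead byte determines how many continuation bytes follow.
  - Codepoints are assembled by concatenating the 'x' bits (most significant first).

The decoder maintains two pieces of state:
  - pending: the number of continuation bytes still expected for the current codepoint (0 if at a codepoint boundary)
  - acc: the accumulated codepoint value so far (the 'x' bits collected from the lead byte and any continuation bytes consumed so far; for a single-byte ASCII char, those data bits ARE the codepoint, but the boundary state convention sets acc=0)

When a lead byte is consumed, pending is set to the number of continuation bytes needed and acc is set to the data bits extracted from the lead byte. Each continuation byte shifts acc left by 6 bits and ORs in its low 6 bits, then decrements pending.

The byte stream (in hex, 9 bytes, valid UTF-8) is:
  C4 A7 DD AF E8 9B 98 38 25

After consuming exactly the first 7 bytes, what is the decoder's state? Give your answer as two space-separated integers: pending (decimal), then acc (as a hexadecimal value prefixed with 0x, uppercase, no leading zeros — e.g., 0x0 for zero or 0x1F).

Answer: 0 0x86D8

Derivation:
Byte[0]=C4: 2-byte lead. pending=1, acc=0x4
Byte[1]=A7: continuation. acc=(acc<<6)|0x27=0x127, pending=0
Byte[2]=DD: 2-byte lead. pending=1, acc=0x1D
Byte[3]=AF: continuation. acc=(acc<<6)|0x2F=0x76F, pending=0
Byte[4]=E8: 3-byte lead. pending=2, acc=0x8
Byte[5]=9B: continuation. acc=(acc<<6)|0x1B=0x21B, pending=1
Byte[6]=98: continuation. acc=(acc<<6)|0x18=0x86D8, pending=0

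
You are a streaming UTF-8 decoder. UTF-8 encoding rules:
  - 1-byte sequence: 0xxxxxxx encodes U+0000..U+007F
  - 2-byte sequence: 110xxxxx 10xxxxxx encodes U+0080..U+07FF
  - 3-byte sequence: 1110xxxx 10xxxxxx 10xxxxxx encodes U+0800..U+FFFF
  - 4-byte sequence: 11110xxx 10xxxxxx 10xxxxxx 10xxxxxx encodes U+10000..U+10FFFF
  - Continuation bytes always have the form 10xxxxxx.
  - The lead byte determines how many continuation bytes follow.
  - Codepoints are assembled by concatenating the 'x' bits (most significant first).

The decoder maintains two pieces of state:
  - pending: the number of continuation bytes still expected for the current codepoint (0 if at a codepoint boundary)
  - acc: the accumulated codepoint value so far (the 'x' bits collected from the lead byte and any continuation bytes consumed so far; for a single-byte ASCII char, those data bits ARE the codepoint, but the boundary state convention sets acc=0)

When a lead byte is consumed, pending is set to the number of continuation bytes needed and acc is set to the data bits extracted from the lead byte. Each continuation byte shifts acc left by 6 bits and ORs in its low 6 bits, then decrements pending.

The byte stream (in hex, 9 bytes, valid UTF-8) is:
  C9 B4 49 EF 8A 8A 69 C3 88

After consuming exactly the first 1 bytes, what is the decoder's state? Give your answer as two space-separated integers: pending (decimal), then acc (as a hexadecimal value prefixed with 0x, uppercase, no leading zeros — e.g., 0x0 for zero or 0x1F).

Answer: 1 0x9

Derivation:
Byte[0]=C9: 2-byte lead. pending=1, acc=0x9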